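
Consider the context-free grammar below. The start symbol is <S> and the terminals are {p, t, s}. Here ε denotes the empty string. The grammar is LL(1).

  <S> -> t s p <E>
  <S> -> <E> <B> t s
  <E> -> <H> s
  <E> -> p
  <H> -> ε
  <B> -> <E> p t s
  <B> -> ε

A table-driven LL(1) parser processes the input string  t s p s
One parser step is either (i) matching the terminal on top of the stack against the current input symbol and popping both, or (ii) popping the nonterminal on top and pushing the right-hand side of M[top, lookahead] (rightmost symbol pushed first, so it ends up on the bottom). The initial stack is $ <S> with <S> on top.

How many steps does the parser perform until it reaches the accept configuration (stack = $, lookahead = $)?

step 1: stack=$ <S>  input=t s p s $  — expand <S> -> t s p <E>
step 2: stack=$ <E> p s t  input=t s p s $  — match t
step 3: stack=$ <E> p s  input=s p s $  — match s
step 4: stack=$ <E> p  input=p s $  — match p
step 5: stack=$ <E>  input=s $  — expand <E> -> <H> s
step 6: stack=$ s <H>  input=s $  — expand <H> -> ε
step 7: stack=$ s  input=s $  — match s
Accept reached after 7 steps.

7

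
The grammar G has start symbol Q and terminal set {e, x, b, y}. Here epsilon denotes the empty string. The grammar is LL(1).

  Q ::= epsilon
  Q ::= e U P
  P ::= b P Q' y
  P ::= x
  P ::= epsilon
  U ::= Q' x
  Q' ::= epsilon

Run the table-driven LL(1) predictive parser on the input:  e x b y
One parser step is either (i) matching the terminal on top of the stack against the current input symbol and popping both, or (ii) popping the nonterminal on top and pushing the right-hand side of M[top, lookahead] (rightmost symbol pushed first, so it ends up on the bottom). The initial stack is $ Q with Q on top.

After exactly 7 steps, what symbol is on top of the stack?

step 1: stack=$ Q  input=e x b y $  — expand Q ::= e U P
step 2: stack=$ P U e  input=e x b y $  — match e
step 3: stack=$ P U  input=x b y $  — expand U ::= Q' x
step 4: stack=$ P x Q'  input=x b y $  — expand Q' ::= epsilon
step 5: stack=$ P x  input=x b y $  — match x
step 6: stack=$ P  input=b y $  — expand P ::= b P Q' y
step 7: stack=$ y Q' P b  input=b y $  — match b
Stack after step 7: $ y Q' P (top = P).

P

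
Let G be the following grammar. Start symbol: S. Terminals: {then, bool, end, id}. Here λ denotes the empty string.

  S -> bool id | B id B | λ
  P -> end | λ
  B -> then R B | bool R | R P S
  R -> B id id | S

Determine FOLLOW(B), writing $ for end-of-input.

{$, bool, end, id, then}

FIRST(P) = {λ, end}
FIRST(S) = {λ, bool, end, id, then}  (via B id B)
FIRST(B) = {λ, bool, end, id, then}  (via R P S)
FIRST(R) = {λ, bool, end, id, then}  (via B id id, S)
FOLLOW(S) includes $ since S is the start symbol.
FOLLOW(S): in B->R P S, the suffix after S is empty, so FOLLOW(S) ⊇ FOLLOW(B) = {$, bool, end, id, then}; in R->S, the suffix after S is empty, so FOLLOW(S) ⊇ FOLLOW(R) = {$, bool, end, id, then}. Thus FOLLOW(S) = {$, bool, end, id, then}.
FOLLOW(B): in S->B id B (occurrence 1), B is followed by id B with FIRST {id}; in S->B id B (occurrence 2), the suffix after B is empty, so FOLLOW(B) ⊇ FOLLOW(S) = {$, bool, end, id, then}; in B->then R B, the suffix after B is empty (adds nothing new); in R->B id id, B is followed by id id with FIRST {id}. Thus FOLLOW(B) = {$, bool, end, id, then}.
FOLLOW(P): in B->R P S, P is followed by S with FIRST {λ, bool, end, id, then}; in B->R P S, the suffix after P is nullable, so FOLLOW(P) ⊇ FOLLOW(B) = {$, bool, end, id, then}. Thus FOLLOW(P) = {$, bool, end, id, then}.
FOLLOW(R): in B->then R B, R is followed by B with FIRST {λ, bool, end, id, then}; in B->then R B, the suffix after R is nullable, so FOLLOW(R) ⊇ FOLLOW(B) = {$, bool, end, id, then}; in B->bool R, the suffix after R is empty, so FOLLOW(R) ⊇ FOLLOW(B) = {$, bool, end, id, then}; in B->R P S, R is followed by P S with FIRST {λ, bool, end, id, then}; in B->R P S, the suffix after R is nullable, so FOLLOW(R) ⊇ FOLLOW(B) = {$, bool, end, id, then}. Thus FOLLOW(R) = {$, bool, end, id, then}.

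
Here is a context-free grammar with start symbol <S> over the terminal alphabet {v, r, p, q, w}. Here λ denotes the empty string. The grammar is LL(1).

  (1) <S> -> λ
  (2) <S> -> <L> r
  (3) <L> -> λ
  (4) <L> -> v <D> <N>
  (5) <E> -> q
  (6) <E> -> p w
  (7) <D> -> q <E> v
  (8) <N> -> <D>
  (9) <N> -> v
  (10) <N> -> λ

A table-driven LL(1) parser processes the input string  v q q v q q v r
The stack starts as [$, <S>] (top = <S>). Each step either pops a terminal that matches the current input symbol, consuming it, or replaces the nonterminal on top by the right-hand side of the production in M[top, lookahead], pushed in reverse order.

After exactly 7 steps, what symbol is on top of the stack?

v

step 1: stack=$ <S>  input=v q q v q q v r $  — expand <S> -> <L> r
step 2: stack=$ r <L>  input=v q q v q q v r $  — expand <L> -> v <D> <N>
step 3: stack=$ r <N> <D> v  input=v q q v q q v r $  — match v
step 4: stack=$ r <N> <D>  input=q q v q q v r $  — expand <D> -> q <E> v
step 5: stack=$ r <N> v <E> q  input=q q v q q v r $  — match q
step 6: stack=$ r <N> v <E>  input=q v q q v r $  — expand <E> -> q
step 7: stack=$ r <N> v q  input=q v q q v r $  — match q
Stack after step 7: $ r <N> v (top = v).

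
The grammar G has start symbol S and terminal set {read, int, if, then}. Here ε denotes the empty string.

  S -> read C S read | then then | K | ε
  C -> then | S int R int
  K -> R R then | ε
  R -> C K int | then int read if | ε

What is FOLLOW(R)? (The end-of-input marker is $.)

{int, read, then}

FIRST(S) = {ε, int, read, then}  (via K)
FIRST(C) = {int, read, then}  (via S int R int)
FIRST(R) = {ε, int, read, then}  (via C K int)
FIRST(K) = {ε, int, read, then}  (via R R then)
FOLLOW(S) includes $ since S is the start symbol.
FOLLOW(S): in S->read C S read, S is followed by read with FIRST {read}; in C->S int R int, S is followed by int R int with FIRST {int}. Thus FOLLOW(S) = {$, int, read}.
FOLLOW(C): in S->read C S read, C is followed by S read with FIRST {int, read, then}; in R->C K int, C is followed by K int with FIRST {int, read, then}. Thus FOLLOW(C) = {int, read, then}.
FOLLOW(K): in S->K, the suffix after K is empty, so FOLLOW(K) ⊇ FOLLOW(S) = {$, int, read}; in R->C K int, K is followed by int with FIRST {int}. Thus FOLLOW(K) = {$, int, read}.
FOLLOW(R): in C->S int R int, R is followed by int with FIRST {int}; in K->R R then (occurrence 1), R is followed by R then with FIRST {int, read, then}; in K->R R then (occurrence 2), R is followed by then with FIRST {then}. Thus FOLLOW(R) = {int, read, then}.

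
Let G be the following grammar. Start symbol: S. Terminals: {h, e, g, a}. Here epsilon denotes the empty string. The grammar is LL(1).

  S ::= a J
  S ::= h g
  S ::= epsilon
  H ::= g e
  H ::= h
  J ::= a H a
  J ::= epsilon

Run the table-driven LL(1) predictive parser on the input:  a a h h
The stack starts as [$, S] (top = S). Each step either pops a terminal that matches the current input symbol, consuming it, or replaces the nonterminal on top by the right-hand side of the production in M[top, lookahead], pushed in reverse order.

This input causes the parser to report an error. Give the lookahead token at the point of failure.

     Stack    Input      Action
  1  $ S      a a h h $  expand S ::= a J
  2  $ J a    a a h h $  match a
  3  $ J      a h h $    expand J ::= a H a
  4  $ a H a  a h h $    match a
  5  $ a H    h h $      expand H ::= h
  6  $ a h    h h $      match h
  7  $ a      h $        error: top is terminal a but lookahead is h

h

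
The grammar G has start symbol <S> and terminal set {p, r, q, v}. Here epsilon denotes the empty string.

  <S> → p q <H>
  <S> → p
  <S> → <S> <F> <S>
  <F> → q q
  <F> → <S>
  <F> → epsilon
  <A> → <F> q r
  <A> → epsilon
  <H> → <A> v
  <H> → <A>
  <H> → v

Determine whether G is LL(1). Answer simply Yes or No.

No

FIRST(<S>) = {p}
FIRST(<F>) = {epsilon, p, q}
FIRST(<A>) = {epsilon, p, q}
FIRST(<H>) = {epsilon, p, q, v}
FOLLOW(<S>) = {$, p, q}
FOLLOW(<F>) = {p, q}
FOLLOW(<A>) = {$, p, q, v}
FOLLOW(<H>) = {$, p, q}
Cell M[<A>, p] receives both <A> → <F> q r and <A> → epsilon — the grammar is not LL(1).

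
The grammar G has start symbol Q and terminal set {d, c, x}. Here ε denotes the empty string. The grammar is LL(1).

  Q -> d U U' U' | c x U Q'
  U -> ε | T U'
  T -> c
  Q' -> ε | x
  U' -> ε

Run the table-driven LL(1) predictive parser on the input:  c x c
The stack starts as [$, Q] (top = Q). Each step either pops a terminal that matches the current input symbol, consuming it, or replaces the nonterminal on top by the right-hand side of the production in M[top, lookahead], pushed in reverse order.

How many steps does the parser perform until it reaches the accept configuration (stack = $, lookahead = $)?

8

     Stack       Input    Action
  1  $ Q         c x c $  expand Q -> c x U Q'
  2  $ Q' U x c  c x c $  match c
  3  $ Q' U x    x c $    match x
  4  $ Q' U      c $      expand U -> T U'
  5  $ Q' U' T   c $      expand T -> c
  6  $ Q' U' c   c $      match c
  7  $ Q' U'     $        expand U' -> ε
  8  $ Q'        $        expand Q' -> ε
Accept reached after 8 steps.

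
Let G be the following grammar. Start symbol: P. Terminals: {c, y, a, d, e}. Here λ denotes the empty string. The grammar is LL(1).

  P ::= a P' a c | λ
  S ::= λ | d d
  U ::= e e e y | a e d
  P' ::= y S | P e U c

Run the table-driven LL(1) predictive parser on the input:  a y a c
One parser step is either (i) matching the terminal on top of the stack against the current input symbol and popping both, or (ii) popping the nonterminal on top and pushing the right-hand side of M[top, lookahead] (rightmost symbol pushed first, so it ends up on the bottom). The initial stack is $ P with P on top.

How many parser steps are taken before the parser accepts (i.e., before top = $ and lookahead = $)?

     Stack       Input      Action
  1  $ P         a y a c $  expand P ::= a P' a c
  2  $ c a P' a  a y a c $  match a
  3  $ c a P'    y a c $    expand P' ::= y S
  4  $ c a S y   y a c $    match y
  5  $ c a S     a c $      expand S ::= λ
  6  $ c a       a c $      match a
  7  $ c         c $        match c
Accept reached after 7 steps.

7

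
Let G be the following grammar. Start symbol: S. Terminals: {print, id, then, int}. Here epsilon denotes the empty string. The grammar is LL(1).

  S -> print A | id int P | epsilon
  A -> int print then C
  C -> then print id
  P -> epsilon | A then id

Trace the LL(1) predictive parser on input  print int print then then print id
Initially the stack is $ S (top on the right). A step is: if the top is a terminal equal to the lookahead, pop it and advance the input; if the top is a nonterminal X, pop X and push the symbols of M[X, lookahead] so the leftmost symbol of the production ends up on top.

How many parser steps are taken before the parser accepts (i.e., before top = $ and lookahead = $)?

10

      Stack               Input                                 Action
   1  $ S                 print int print then then print id $  expand S -> print A
   2  $ A print           print int print then then print id $  match print
   3  $ A                 int print then then print id $        expand A -> int print then C
   4  $ C then print int  int print then then print id $        match int
   5  $ C then print      print then then print id $            match print
   6  $ C then            then then print id $                  match then
   7  $ C                 then print id $                       expand C -> then print id
   8  $ id print then     then print id $                       match then
   9  $ id print          print id $                            match print
  10  $ id                id $                                  match id
Accept reached after 10 steps.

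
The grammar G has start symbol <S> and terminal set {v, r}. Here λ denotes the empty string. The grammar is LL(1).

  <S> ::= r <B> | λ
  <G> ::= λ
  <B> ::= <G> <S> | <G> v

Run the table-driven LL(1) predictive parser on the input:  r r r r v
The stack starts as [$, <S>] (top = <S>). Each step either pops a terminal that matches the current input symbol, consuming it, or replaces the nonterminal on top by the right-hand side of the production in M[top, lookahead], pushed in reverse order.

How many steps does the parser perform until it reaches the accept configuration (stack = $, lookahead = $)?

17

step 1: stack=$ <S>  input=r r r r v $  — expand <S> ::= r <B>
step 2: stack=$ <B> r  input=r r r r v $  — match r
step 3: stack=$ <B>  input=r r r v $  — expand <B> ::= <G> <S>
step 4: stack=$ <S> <G>  input=r r r v $  — expand <G> ::= λ
step 5: stack=$ <S>  input=r r r v $  — expand <S> ::= r <B>
step 6: stack=$ <B> r  input=r r r v $  — match r
step 7: stack=$ <B>  input=r r v $  — expand <B> ::= <G> <S>
step 8: stack=$ <S> <G>  input=r r v $  — expand <G> ::= λ
step 9: stack=$ <S>  input=r r v $  — expand <S> ::= r <B>
step 10: stack=$ <B> r  input=r r v $  — match r
step 11: stack=$ <B>  input=r v $  — expand <B> ::= <G> <S>
step 12: stack=$ <S> <G>  input=r v $  — expand <G> ::= λ
step 13: stack=$ <S>  input=r v $  — expand <S> ::= r <B>
step 14: stack=$ <B> r  input=r v $  — match r
step 15: stack=$ <B>  input=v $  — expand <B> ::= <G> v
step 16: stack=$ v <G>  input=v $  — expand <G> ::= λ
step 17: stack=$ v  input=v $  — match v
Accept reached after 17 steps.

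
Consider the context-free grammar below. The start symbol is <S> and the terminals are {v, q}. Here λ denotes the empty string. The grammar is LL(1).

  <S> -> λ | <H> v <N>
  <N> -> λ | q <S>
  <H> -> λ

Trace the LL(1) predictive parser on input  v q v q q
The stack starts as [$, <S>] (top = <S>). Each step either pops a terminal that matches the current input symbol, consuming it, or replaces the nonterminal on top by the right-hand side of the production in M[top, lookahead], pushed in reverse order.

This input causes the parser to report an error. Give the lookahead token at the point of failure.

step 1: stack=$ <S>  input=v q v q q $  — expand <S> -> <H> v <N>
step 2: stack=$ <N> v <H>  input=v q v q q $  — expand <H> -> λ
step 3: stack=$ <N> v  input=v q v q q $  — match v
step 4: stack=$ <N>  input=q v q q $  — expand <N> -> q <S>
step 5: stack=$ <S> q  input=q v q q $  — match q
step 6: stack=$ <S>  input=v q q $  — expand <S> -> <H> v <N>
step 7: stack=$ <N> v <H>  input=v q q $  — expand <H> -> λ
step 8: stack=$ <N> v  input=v q q $  — match v
step 9: stack=$ <N>  input=q q $  — expand <N> -> q <S>
step 10: stack=$ <S> q  input=q q $  — match q
step 11: stack=$ <S>  input=q $  — error: M[<S>, q] is empty

q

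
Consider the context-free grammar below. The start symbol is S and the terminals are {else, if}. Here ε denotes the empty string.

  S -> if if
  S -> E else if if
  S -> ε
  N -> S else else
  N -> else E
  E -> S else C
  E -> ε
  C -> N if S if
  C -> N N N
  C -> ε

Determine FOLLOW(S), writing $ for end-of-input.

{$, else, if}

FIRST(S): from S->if if we get {if}; from S->E else if if we get {else, if}; from S->ε we get {ε}. So FIRST(S) = {ε, else, if}.
FIRST(N): from N->S else else we get {else, if}; from N->else E we get {else}. So FIRST(N) = {else, if}.
FIRST(E): from E->S else C we get {else, if}; from E->ε we get {ε}. So FIRST(E) = {ε, else, if}.
FIRST(C): from C->N if S if we get {else, if}; from C->N N N we get {else, if}; from C->ε we get {ε}. So FIRST(C) = {ε, else, if}.
FOLLOW(S) includes $ since S is the start symbol.
FOLLOW(S): in N->S else else, S is followed by else else with FIRST {else}; in E->S else C, S is followed by else C with FIRST {else}; in C->N if S if, S is followed by if with FIRST {if}. Thus FOLLOW(S) = {$, else, if}.
FOLLOW(N): in C->N if S if, N is followed by if S if with FIRST {if}; in C->N N N (occurrence 1), N is followed by N N with FIRST {else, if}; in C->N N N (occurrence 2), N is followed by N with FIRST {else, if}; in C->N N N (occurrence 3), the suffix after N is empty, so FOLLOW(N) ⊇ FOLLOW(C) = {else, if}. Thus FOLLOW(N) = {else, if}.
FOLLOW(E): in S->E else if if, E is followed by else if if with FIRST {else}; in N->else E, the suffix after E is empty, so FOLLOW(E) ⊇ FOLLOW(N) = {else, if}. Thus FOLLOW(E) = {else, if}.
FOLLOW(C): in E->S else C, the suffix after C is empty, so FOLLOW(C) ⊇ FOLLOW(E) = {else, if}. Thus FOLLOW(C) = {else, if}.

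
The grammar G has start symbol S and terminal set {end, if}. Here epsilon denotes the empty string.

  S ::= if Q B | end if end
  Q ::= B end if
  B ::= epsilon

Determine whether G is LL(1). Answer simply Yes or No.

FIRST(S) = {end, if}
FIRST(Q) = {end}
FIRST(B) = {epsilon}
FOLLOW(S) = {$}
FOLLOW(Q) = {$}
FOLLOW(B) = {$, end}
Each cell of M receives at most one production.

Yes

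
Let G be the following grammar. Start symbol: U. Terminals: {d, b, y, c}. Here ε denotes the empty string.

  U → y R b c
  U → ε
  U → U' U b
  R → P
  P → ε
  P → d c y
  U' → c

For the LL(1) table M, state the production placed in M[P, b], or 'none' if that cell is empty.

P → ε

FIRST(P) = {ε, d}
FIRST(U') = {c}
FIRST(U) = {ε, c, y}  (via U' U b)
FIRST(R) = {ε, d}  (via P)
FOLLOW(U) includes $ since U is the start symbol.
FOLLOW(R): in U→y R b c, R is followed by b c with FIRST {b}. Thus FOLLOW(R) = {b}.
FOLLOW(P): in R→P, the suffix after P is empty, so FOLLOW(P) ⊇ FOLLOW(R) = {b}. Thus FOLLOW(P) = {b}.
For P → ε: FIRST(ε) = {ε}, so it goes in M[P, t] for t ∈ {}; since ε ∈ FIRST, also for every t ∈ FOLLOW(P) = {b}.
For P → d c y: FIRST(d c y) = {d}, so it goes in M[P, t] for t ∈ {d}.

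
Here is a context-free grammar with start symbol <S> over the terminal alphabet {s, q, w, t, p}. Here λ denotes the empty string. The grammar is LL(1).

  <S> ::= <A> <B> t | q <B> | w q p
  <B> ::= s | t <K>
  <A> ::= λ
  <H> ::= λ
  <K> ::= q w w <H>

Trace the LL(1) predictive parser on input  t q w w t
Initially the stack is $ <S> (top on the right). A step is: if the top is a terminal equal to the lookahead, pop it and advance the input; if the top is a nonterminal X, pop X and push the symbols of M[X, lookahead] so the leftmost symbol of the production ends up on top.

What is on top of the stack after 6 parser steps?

w

     Stack          Input        Action
  1  $ <S>          t q w w t $  expand <S> ::= <A> <B> t
  2  $ t <B> <A>    t q w w t $  expand <A> ::= λ
  3  $ t <B>        t q w w t $  expand <B> ::= t <K>
  4  $ t <K> t      t q w w t $  match t
  5  $ t <K>        q w w t $    expand <K> ::= q w w <H>
  6  $ t <H> w w q  q w w t $    match q
Stack after step 6: $ t <H> w w (top = w).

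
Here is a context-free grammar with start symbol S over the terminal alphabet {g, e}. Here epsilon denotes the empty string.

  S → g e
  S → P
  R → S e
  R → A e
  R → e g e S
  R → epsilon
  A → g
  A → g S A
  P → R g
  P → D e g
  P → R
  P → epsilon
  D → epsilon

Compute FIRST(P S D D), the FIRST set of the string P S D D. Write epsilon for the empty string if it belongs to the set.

FIRST(A): from A→g we get {g}; from A→g S A we get {g}. So FIRST(A) = {g}.
FIRST(D): from D→epsilon we get {epsilon}. So FIRST(D) = {epsilon}.
FIRST(S): from S→g e we get {g}; from S→P we get {epsilon, e, g}. So FIRST(S) = {epsilon, e, g}.
FIRST(R): from R→S e we get {e, g}; from R→A e we get {g}; from R→e g e S we get {e}; from R→epsilon we get {epsilon}. So FIRST(R) = {epsilon, e, g}.
FIRST(P): from P→R g we get {e, g}; from P→D e g we get {e}; from P→R we get {epsilon, e, g}; from P→epsilon we get {epsilon}. So FIRST(P) = {epsilon, e, g}.
FIRST(P S D D): take FIRST of each symbol in turn, carrying on past any symbol whose FIRST contains epsilon; result {epsilon, e, g}.

{epsilon, e, g}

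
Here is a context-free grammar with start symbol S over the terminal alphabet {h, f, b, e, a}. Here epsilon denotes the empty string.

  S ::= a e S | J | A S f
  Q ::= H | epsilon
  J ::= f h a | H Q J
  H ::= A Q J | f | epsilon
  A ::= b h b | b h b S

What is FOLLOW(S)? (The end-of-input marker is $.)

{$, a, b, f}

FIRST(A): from A::=b h b we get {b}; from A::=b h b S we get {b}. So FIRST(A) = {b}.
FIRST(H): from H::=A Q J we get {b}; from H::=f we get {f}; from H::=epsilon we get {epsilon}. So FIRST(H) = {epsilon, b, f}.
FIRST(Q): from Q::=H we get {epsilon, b, f}; from Q::=epsilon we get {epsilon}. So FIRST(Q) = {epsilon, b, f}.
FIRST(J): from J::=f h a we get {f}; from J::=H Q J we get {b, f}. So FIRST(J) = {b, f}.
FIRST(S): from S::=a e S we get {a}; from S::=J we get {b, f}; from S::=A S f we get {b}. So FIRST(S) = {a, b, f}.
FOLLOW(S) includes $ since S is the start symbol.
FOLLOW(Q): in J::=H Q J, Q is followed by J with FIRST {b, f}; in H::=A Q J, Q is followed by J with FIRST {b, f}. Thus FOLLOW(Q) = {b, f}.
FOLLOW(H): in Q::=H, the suffix after H is empty, so FOLLOW(H) ⊇ FOLLOW(Q) = {b, f}; in J::=H Q J, H is followed by Q J with FIRST {b, f}. Thus FOLLOW(H) = {b, f}.
FOLLOW(A): in S::=A S f, A is followed by S f with FIRST {a, b, f}; in H::=A Q J, A is followed by Q J with FIRST {b, f}. Thus FOLLOW(A) = {a, b, f}.
FOLLOW(S): in S::=a e S, the suffix after S is empty (adds nothing new); in S::=A S f, S is followed by f with FIRST {f}; in A::=b h b S, the suffix after S is empty, so FOLLOW(S) ⊇ FOLLOW(A) = {a, b, f}. Thus FOLLOW(S) = {$, a, b, f}.
FOLLOW(J): in S::=J, the suffix after J is empty, so FOLLOW(J) ⊇ FOLLOW(S) = {$, a, b, f}; in J::=H Q J, the suffix after J is empty (adds nothing new); in H::=A Q J, the suffix after J is empty, so FOLLOW(J) ⊇ FOLLOW(H) = {b, f}. Thus FOLLOW(J) = {$, a, b, f}.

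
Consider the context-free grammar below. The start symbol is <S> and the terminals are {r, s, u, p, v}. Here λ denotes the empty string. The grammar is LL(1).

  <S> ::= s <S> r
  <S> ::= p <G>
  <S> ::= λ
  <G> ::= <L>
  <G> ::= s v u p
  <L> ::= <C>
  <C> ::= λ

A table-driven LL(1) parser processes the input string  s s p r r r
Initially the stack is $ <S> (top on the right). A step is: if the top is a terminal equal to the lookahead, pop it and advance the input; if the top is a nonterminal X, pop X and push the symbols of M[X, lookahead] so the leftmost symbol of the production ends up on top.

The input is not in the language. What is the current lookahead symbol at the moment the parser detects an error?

r

      Stack        Input          Action
   1  $ <S>        s s p r r r $  expand <S> ::= s <S> r
   2  $ r <S> s    s s p r r r $  match s
   3  $ r <S>      s p r r r $    expand <S> ::= s <S> r
   4  $ r r <S> s  s p r r r $    match s
   5  $ r r <S>    p r r r $      expand <S> ::= p <G>
   6  $ r r <G> p  p r r r $      match p
   7  $ r r <G>    r r r $        expand <G> ::= <L>
   8  $ r r <L>    r r r $        expand <L> ::= <C>
   9  $ r r <C>    r r r $        expand <C> ::= λ
  10  $ r r        r r r $        match r
  11  $ r          r r $          match r
  12  $            r $            error: stack empty but input remains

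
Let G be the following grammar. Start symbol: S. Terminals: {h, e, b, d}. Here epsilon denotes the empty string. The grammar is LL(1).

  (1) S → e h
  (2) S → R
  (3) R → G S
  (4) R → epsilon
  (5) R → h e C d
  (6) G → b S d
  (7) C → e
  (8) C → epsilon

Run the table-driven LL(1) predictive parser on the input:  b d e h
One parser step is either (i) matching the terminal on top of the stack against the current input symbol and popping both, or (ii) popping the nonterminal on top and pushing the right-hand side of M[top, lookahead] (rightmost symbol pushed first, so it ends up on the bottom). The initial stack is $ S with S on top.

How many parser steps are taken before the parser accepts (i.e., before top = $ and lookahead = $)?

10

      Stack      Input      Action
   1  $ S        b d e h $  expand S → R
   2  $ R        b d e h $  expand R → G S
   3  $ S G      b d e h $  expand G → b S d
   4  $ S d S b  b d e h $  match b
   5  $ S d S    d e h $    expand S → R
   6  $ S d R    d e h $    expand R → epsilon
   7  $ S d      d e h $    match d
   8  $ S        e h $      expand S → e h
   9  $ h e      e h $      match e
  10  $ h        h $        match h
Accept reached after 10 steps.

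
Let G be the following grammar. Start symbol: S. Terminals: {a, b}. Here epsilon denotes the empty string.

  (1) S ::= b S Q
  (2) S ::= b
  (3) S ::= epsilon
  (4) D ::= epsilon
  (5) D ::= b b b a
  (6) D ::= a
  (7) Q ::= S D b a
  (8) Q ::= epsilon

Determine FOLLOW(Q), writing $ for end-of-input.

FIRST(S) = {epsilon, b}
FIRST(D) = {epsilon, a, b}
FIRST(Q) = {epsilon, a, b}  (via S D b a)
FOLLOW(S) includes $ since S is the start symbol.
FOLLOW(S): in S::=b S Q, S is followed by Q with FIRST {epsilon, a, b}; in S::=b S Q, the suffix after S is nullable (adds nothing new); in Q::=S D b a, S is followed by D b a with FIRST {a, b}. Thus FOLLOW(S) = {$, a, b}.
FOLLOW(D): in Q::=S D b a, D is followed by b a with FIRST {b}. Thus FOLLOW(D) = {b}.
FOLLOW(Q): in S::=b S Q, the suffix after Q is empty, so FOLLOW(Q) ⊇ FOLLOW(S) = {$, a, b}. Thus FOLLOW(Q) = {$, a, b}.

{$, a, b}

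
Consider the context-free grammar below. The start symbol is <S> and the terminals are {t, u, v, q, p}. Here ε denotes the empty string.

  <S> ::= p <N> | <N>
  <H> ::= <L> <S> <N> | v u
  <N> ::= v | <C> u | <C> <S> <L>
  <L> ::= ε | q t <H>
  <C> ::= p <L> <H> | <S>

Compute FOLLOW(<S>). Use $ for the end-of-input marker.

FIRST(<L>) = {ε, q}
FIRST(<S>) = {p, v}  (via <N>)
FIRST(<H>) = {p, q, v}  (via <L> <S> <N>)
FIRST(<C>) = {p, v}  (via <S>)
FIRST(<N>) = {p, v}  (via <C> u, <C> <S> <L>)
FOLLOW(<S>) includes $ since <S> is the start symbol.
FOLLOW(<C>): in <N>::=<C> u, <C> is followed by u with FIRST {u}; in <N>::=<C> <S> <L>, <C> is followed by <S> <L> with FIRST {p, v}. Thus FOLLOW(<C>) = {p, u, v}.
FOLLOW(<S>): in <H>::=<L> <S> <N>, <S> is followed by <N> with FIRST {p, v}; in <N>::=<C> <S> <L>, <S> is followed by <L> with FIRST {ε, q}; in <N>::=<C> <S> <L>, the suffix after <S> is nullable, so FOLLOW(<S>) ⊇ FOLLOW(<N>) = {$, p, q, u, v}; in <C>::=<S>, the suffix after <S> is empty, so FOLLOW(<S>) ⊇ FOLLOW(<C>) = {p, u, v}. Thus FOLLOW(<S>) = {$, p, q, u, v}.
FOLLOW(<H>): in <L>::=q t <H>, the suffix after <H> is empty, so FOLLOW(<H>) ⊇ FOLLOW(<L>) = {$, p, q, u, v}; in <C>::=p <L> <H>, the suffix after <H> is empty, so FOLLOW(<H>) ⊇ FOLLOW(<C>) = {p, u, v}. Thus FOLLOW(<H>) = {$, p, q, u, v}.
FOLLOW(<N>): in <S>::=p <N>, the suffix after <N> is empty, so FOLLOW(<N>) ⊇ FOLLOW(<S>) = {$, p, q, u, v}; in <S>::=<N>, the suffix after <N> is empty, so FOLLOW(<N>) ⊇ FOLLOW(<S>) = {$, p, q, u, v}; in <H>::=<L> <S> <N>, the suffix after <N> is empty, so FOLLOW(<N>) ⊇ FOLLOW(<H>) = {$, p, q, u, v}. Thus FOLLOW(<N>) = {$, p, q, u, v}.
FOLLOW(<L>): in <H>::=<L> <S> <N>, <L> is followed by <S> <N> with FIRST {p, v}; in <N>::=<C> <S> <L>, the suffix after <L> is empty, so FOLLOW(<L>) ⊇ FOLLOW(<N>) = {$, p, q, u, v}; in <C>::=p <L> <H>, <L> is followed by <H> with FIRST {p, q, v}. Thus FOLLOW(<L>) = {$, p, q, u, v}.

{$, p, q, u, v}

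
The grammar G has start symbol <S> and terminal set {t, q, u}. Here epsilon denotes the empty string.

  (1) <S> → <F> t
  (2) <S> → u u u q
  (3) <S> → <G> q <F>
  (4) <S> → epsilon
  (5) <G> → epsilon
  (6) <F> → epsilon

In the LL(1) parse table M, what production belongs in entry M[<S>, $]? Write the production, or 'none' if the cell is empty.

FIRST(<G>) = {epsilon}
FIRST(<F>) = {epsilon}
FIRST(<S>) = {epsilon, q, t, u}  (via <F> t, <G> q <F>)
FOLLOW(<S>) includes $ since <S> is the start symbol.
FOLLOW(<S>): <S> appears on no right-hand side. Thus FOLLOW(<S>) = {$}.
For <S> → <F> t: FIRST(<F> t) = {t}, so it goes in M[<S>, t] for t ∈ {t}.
For <S> → u u u q: FIRST(u u u q) = {u}, so it goes in M[<S>, t] for t ∈ {u}.
For <S> → <G> q <F>: FIRST(<G> q <F>) = {q}, so it goes in M[<S>, t] for t ∈ {q}.
For <S> → epsilon: FIRST(epsilon) = {epsilon}, so it goes in M[<S>, t] for t ∈ {}; since epsilon ∈ FIRST, also for every t ∈ FOLLOW(<S>) = {$}.

<S> → epsilon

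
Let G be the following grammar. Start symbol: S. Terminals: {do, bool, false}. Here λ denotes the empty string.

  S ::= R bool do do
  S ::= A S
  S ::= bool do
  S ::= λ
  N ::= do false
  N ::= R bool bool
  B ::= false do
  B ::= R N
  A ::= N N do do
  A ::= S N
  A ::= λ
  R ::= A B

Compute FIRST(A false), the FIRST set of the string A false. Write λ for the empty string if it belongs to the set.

{bool, do, false}

FIRST(S): from S::=R bool do do we get {bool, do, false}; from S::=A S we get {λ, bool, do, false}; from S::=bool do we get {bool}; from S::=λ we get {λ}. So FIRST(S) = {λ, bool, do, false}.
FIRST(N): from N::=do false we get {do}; from N::=R bool bool we get {bool, do, false}. So FIRST(N) = {bool, do, false}.
FIRST(A): from A::=N N do do we get {bool, do, false}; from A::=S N we get {bool, do, false}; from A::=λ we get {λ}. So FIRST(A) = {λ, bool, do, false}.
FIRST(B): from B::=false do we get {false}; from B::=R N we get {bool, do, false}. So FIRST(B) = {bool, do, false}.
FIRST(R): from R::=A B we get {bool, do, false}. So FIRST(R) = {bool, do, false}.
FIRST(A false): take FIRST of each symbol in turn, carrying on past any symbol whose FIRST contains λ; result {bool, do, false}.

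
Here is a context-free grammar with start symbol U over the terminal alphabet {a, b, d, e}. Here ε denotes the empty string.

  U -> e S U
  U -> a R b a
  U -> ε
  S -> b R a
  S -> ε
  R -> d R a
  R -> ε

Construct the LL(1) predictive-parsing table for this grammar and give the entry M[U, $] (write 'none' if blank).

FIRST(U) = {ε, a, e}
FIRST(S) = {ε, b}
FIRST(R) = {ε, d}
FOLLOW(U) includes $ since U is the start symbol.
FOLLOW(U): in U->e S U, the suffix after U is empty (adds nothing new). Thus FOLLOW(U) = {$}.
For U -> e S U: FIRST(e S U) = {e}, so it goes in M[U, t] for t ∈ {e}.
For U -> a R b a: FIRST(a R b a) = {a}, so it goes in M[U, t] for t ∈ {a}.
For U -> ε: FIRST(ε) = {ε}, so it goes in M[U, t] for t ∈ {}; since ε ∈ FIRST, also for every t ∈ FOLLOW(U) = {$}.

U -> ε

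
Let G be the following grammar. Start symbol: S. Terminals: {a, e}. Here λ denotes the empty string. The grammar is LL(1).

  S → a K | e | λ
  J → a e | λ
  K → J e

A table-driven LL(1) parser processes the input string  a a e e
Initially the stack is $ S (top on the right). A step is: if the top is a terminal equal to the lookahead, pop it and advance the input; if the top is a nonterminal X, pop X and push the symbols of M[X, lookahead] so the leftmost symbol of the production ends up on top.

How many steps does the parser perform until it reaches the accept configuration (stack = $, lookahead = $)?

7

     Stack    Input      Action
  1  $ S      a a e e $  expand S → a K
  2  $ K a    a a e e $  match a
  3  $ K      a e e $    expand K → J e
  4  $ e J    a e e $    expand J → a e
  5  $ e e a  a e e $    match a
  6  $ e e    e e $      match e
  7  $ e      e $        match e
Accept reached after 7 steps.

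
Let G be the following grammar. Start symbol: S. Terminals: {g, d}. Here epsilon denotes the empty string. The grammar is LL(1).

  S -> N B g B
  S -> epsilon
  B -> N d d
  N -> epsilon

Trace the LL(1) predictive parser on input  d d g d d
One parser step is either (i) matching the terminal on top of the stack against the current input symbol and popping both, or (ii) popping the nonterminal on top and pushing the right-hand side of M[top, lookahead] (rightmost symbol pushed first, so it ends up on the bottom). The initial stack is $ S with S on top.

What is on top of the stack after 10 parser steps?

d

      Stack        Input        Action
   1  $ S          d d g d d $  expand S -> N B g B
   2  $ B g B N    d d g d d $  expand N -> epsilon
   3  $ B g B      d d g d d $  expand B -> N d d
   4  $ B g d d N  d d g d d $  expand N -> epsilon
   5  $ B g d d    d d g d d $  match d
   6  $ B g d      d g d d $    match d
   7  $ B g        g d d $      match g
   8  $ B          d d $        expand B -> N d d
   9  $ d d N      d d $        expand N -> epsilon
  10  $ d d        d d $        match d
Stack after step 10: $ d (top = d).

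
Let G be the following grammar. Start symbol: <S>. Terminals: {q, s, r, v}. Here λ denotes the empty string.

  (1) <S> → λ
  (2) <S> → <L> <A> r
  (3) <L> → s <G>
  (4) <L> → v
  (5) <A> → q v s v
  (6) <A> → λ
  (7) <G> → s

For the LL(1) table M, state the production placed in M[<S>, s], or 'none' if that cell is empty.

<S> → <L> <A> r

FIRST(<L>): from <L>→s <G> we get {s}; from <L>→v we get {v}. So FIRST(<L>) = {s, v}.
FIRST(<A>): from <A>→q v s v we get {q}; from <A>→λ we get {λ}. So FIRST(<A>) = {λ, q}.
FIRST(<G>): from <G>→s we get {s}. So FIRST(<G>) = {s}.
FIRST(<S>): from <S>→λ we get {λ}; from <S>→<L> <A> r we get {s, v}. So FIRST(<S>) = {λ, s, v}.
FOLLOW(<S>) includes $ since <S> is the start symbol.
FOLLOW(<S>): <S> appears on no right-hand side. Thus FOLLOW(<S>) = {$}.
For <S> → λ: FIRST(λ) = {λ}, so it goes in M[<S>, t] for t ∈ {}; since λ ∈ FIRST, also for every t ∈ FOLLOW(<S>) = {$}.
For <S> → <L> <A> r: FIRST(<L> <A> r) = {s, v}, so it goes in M[<S>, t] for t ∈ {s, v}.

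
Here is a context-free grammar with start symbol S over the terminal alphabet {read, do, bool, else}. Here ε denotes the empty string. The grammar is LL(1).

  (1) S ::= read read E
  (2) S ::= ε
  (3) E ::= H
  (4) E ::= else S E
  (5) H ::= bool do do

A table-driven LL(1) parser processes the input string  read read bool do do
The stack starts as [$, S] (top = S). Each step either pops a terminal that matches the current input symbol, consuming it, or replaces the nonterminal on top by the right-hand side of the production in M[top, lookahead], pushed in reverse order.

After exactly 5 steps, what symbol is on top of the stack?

     Stack          Input                   Action
  1  $ S            read read bool do do $  expand S ::= read read E
  2  $ E read read  read read bool do do $  match read
  3  $ E read       read bool do do $       match read
  4  $ E            bool do do $            expand E ::= H
  5  $ H            bool do do $            expand H ::= bool do do
Stack after step 5: $ do do bool (top = bool).

bool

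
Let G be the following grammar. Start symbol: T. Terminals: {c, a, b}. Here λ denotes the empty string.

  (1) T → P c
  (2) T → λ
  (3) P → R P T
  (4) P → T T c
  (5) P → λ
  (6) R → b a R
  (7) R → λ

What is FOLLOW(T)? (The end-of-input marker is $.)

FIRST(R) = {λ, b}
FIRST(T) = {λ, b, c}  (via P c)
FIRST(P) = {λ, b, c}  (via R P T, T T c)
FOLLOW(T) includes $ since T is the start symbol.
FOLLOW(P): in T→P c, P is followed by c with FIRST {c}; in P→R P T, P is followed by T with FIRST {λ, b, c}; in P→R P T, the suffix after P is nullable (adds nothing new). Thus FOLLOW(P) = {b, c}.
FOLLOW(T): in P→R P T, the suffix after T is empty, so FOLLOW(T) ⊇ FOLLOW(P) = {b, c}; in P→T T c (occurrence 1), T is followed by T c with FIRST {b, c}; in P→T T c (occurrence 2), T is followed by c with FIRST {c}. Thus FOLLOW(T) = {$, b, c}.
FOLLOW(R): in P→R P T, R is followed by P T with FIRST {λ, b, c}; in P→R P T, the suffix after R is nullable, so FOLLOW(R) ⊇ FOLLOW(P) = {b, c}; in R→b a R, the suffix after R is empty (adds nothing new). Thus FOLLOW(R) = {b, c}.

{$, b, c}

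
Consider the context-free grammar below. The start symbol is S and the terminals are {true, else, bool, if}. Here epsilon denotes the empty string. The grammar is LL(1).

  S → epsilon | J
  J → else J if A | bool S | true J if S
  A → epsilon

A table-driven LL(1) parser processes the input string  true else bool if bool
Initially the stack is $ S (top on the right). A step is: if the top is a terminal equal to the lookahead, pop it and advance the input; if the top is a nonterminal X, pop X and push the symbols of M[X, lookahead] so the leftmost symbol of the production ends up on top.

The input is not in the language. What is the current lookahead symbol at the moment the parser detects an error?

bool

      Stack               Input                     Action
   1  $ S                 true else bool if bool $  expand S → J
   2  $ J                 true else bool if bool $  expand J → true J if S
   3  $ S if J true       true else bool if bool $  match true
   4  $ S if J            else bool if bool $       expand J → else J if A
   5  $ S if A if J else  else bool if bool $       match else
   6  $ S if A if J       bool if bool $            expand J → bool S
   7  $ S if A if S bool  bool if bool $            match bool
   8  $ S if A if S       if bool $                 expand S → epsilon
   9  $ S if A if         if bool $                 match if
  10  $ S if A            bool $                    error: M[A, bool] is empty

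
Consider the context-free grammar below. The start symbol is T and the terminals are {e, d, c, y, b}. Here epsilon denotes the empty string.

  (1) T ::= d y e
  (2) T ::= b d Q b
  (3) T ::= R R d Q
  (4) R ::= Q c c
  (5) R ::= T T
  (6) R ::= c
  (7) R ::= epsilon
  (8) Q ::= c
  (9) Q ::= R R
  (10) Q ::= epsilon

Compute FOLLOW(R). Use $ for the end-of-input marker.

FIRST(T) = {b, c, d}  (via R R d Q)
FIRST(R) = {epsilon, b, c, d}  (via Q c c, T T)
FIRST(Q) = {epsilon, b, c, d}  (via R R)
FOLLOW(T) includes $ since T is the start symbol.
FOLLOW(T): in R::=T T (occurrence 1), T is followed by T with FIRST {b, c, d}; in R::=T T (occurrence 2), the suffix after T is empty, so FOLLOW(T) ⊇ FOLLOW(R) = {$, b, c, d}. Thus FOLLOW(T) = {$, b, c, d}.
FOLLOW(Q): in T::=b d Q b, Q is followed by b with FIRST {b}; in T::=R R d Q, the suffix after Q is empty, so FOLLOW(Q) ⊇ FOLLOW(T) = {$, b, c, d}; in R::=Q c c, Q is followed by c c with FIRST {c}. Thus FOLLOW(Q) = {$, b, c, d}.
FOLLOW(R): in T::=R R d Q (occurrence 1), R is followed by R d Q with FIRST {b, c, d}; in T::=R R d Q (occurrence 2), R is followed by d Q with FIRST {d}; in Q::=R R (occurrence 1), R is followed by R with FIRST {epsilon, b, c, d}; in Q::=R R (occurrence 1), the suffix after R is nullable, so FOLLOW(R) ⊇ FOLLOW(Q) = {$, b, c, d}; in Q::=R R (occurrence 2), the suffix after R is empty, so FOLLOW(R) ⊇ FOLLOW(Q) = {$, b, c, d}. Thus FOLLOW(R) = {$, b, c, d}.

{$, b, c, d}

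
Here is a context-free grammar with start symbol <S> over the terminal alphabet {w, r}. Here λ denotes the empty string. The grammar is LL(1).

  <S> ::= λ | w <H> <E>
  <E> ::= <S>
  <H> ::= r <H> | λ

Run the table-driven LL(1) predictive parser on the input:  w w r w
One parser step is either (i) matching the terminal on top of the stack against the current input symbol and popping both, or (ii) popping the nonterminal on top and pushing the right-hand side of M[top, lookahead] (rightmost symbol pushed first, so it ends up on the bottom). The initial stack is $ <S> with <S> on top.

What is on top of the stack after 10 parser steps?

<S>

step 1: stack=$ <S>  input=w w r w $  — expand <S> ::= w <H> <E>
step 2: stack=$ <E> <H> w  input=w w r w $  — match w
step 3: stack=$ <E> <H>  input=w r w $  — expand <H> ::= λ
step 4: stack=$ <E>  input=w r w $  — expand <E> ::= <S>
step 5: stack=$ <S>  input=w r w $  — expand <S> ::= w <H> <E>
step 6: stack=$ <E> <H> w  input=w r w $  — match w
step 7: stack=$ <E> <H>  input=r w $  — expand <H> ::= r <H>
step 8: stack=$ <E> <H> r  input=r w $  — match r
step 9: stack=$ <E> <H>  input=w $  — expand <H> ::= λ
step 10: stack=$ <E>  input=w $  — expand <E> ::= <S>
Stack after step 10: $ <S> (top = <S>).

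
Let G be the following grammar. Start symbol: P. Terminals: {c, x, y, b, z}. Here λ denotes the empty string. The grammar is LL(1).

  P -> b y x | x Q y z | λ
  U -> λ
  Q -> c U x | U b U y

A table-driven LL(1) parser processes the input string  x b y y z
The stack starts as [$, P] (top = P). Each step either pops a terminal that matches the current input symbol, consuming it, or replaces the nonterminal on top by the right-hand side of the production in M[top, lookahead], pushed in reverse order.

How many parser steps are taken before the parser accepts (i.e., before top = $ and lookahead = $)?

     Stack          Input        Action
  1  $ P            x b y y z $  expand P -> x Q y z
  2  $ z y Q x      x b y y z $  match x
  3  $ z y Q        b y y z $    expand Q -> U b U y
  4  $ z y y U b U  b y y z $    expand U -> λ
  5  $ z y y U b    b y y z $    match b
  6  $ z y y U      y y z $      expand U -> λ
  7  $ z y y        y y z $      match y
  8  $ z y          y z $        match y
  9  $ z            z $          match z
Accept reached after 9 steps.

9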